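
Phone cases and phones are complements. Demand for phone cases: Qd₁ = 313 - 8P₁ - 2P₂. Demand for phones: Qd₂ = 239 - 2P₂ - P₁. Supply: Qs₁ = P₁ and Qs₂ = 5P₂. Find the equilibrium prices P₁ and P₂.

Market 1: 313 - 8P₁ - 2P₂ = P₁ → 9P₁ + 2P₂ = 313.
Market 2: 7P₂ + P₁ = 239.
Eliminating P₂: 7×(1) − 2×(2) gives 61P₁ = 1713, so P₁ = 1713/61.
Back-substitute into (2): P₂ = (239 − 1×1713/61) / 7 = 1838/61.

P₁ = 1713/61, P₂ = 1838/61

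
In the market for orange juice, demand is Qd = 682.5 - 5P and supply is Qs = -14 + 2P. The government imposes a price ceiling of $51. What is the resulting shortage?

Equilibrium price would be P* = 99.5, so the ceiling at 51 binds.
At P = 51: Qd = 682.5 − 5(51) = 427.5, Qs = -14 + 2(51) = 88.
Shortage = 427.5 − 88 = 339.5.

Shortage = 339.5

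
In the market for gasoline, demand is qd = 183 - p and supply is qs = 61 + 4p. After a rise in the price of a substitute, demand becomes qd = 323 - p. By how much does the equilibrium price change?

Original equilibrium: p* = 24.4, q* = 158.6.
New equilibrium: 323 - p = 61 + 4p, so 262 = 5p and p' = 52.4; q' = 323 − 1(52.4) = 270.6.
Change in price: 52.4 − 24.4 = 28.

Δp = 28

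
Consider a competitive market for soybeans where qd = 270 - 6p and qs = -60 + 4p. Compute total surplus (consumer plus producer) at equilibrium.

Total surplus = 1080

Equilibrium: 270 - 6p = -60 + 4p gives p* = 33, q* = 72.
Demand choke price: p = 45; supply starts at p = 15.
CS = ½(45 − 33)(72) = 432; PS = ½(33 − 15)(72) = 648.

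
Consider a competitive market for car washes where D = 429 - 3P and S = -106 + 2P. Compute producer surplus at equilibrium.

Producer surplus = 2916

Equilibrium: 429 - 3P = -106 + 2P gives P* = 107, Q* = 108.
Supply starts at P = 53 (where S = 0).
PS = ½(107 − 53)(108) = 2916.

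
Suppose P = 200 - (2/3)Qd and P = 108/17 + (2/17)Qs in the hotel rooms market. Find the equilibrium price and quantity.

P* = 35.4, Q* = 246.9

Set the two price expressions equal: 200 - (2/3)Q = 108/17 + (2/17)Q.
3292/17 = (40/51)Q, so Q* = 246.9.
P* = 200 − (2/3)(246.9) = 35.4.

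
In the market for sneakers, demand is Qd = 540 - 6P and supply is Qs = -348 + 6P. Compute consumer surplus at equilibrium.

Equilibrium: 540 - 6P = -348 + 6P gives P* = 74, Q* = 96.
Demand choke price (Qd = 0): P = 90.
CS = ½(90 − 74)(96) = 768.

Consumer surplus = 768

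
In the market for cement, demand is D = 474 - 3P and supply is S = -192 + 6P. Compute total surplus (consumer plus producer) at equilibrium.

Total surplus = 15876

Equilibrium: 474 - 3P = -192 + 6P gives P* = 74, Q* = 252.
Demand choke price: P = 158; supply starts at P = 32.
CS = ½(158 − 74)(252) = 10584; PS = ½(74 − 32)(252) = 5292.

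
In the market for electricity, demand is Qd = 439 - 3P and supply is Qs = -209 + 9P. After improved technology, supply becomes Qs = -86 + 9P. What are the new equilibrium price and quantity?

P' = 43.75, Q' = 307.75

Original equilibrium: P* = 54, Q* = 277.
New equilibrium: 439 - 3P = -86 + 9P, so 525 = 12P and P' = 43.75; Q' = 439 − 3(43.75) = 307.75.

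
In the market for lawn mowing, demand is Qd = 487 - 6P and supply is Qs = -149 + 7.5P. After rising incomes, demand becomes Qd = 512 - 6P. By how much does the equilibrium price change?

Original equilibrium: P* = 424/9, Q* = 613/3.
New equilibrium: 512 - 6P = -149 + 7.5P, so 661 = 13.5P and P' = 1322/27; Q' = 512 − 6(1322/27) = 1964/9.
Change in price: 1322/27 − 424/9 = 50/27.

ΔP = 50/27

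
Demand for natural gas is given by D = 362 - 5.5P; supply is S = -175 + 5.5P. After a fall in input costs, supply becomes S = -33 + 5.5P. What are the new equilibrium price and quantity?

P' = 395/11, Q' = 164.5

Original equilibrium: P* = 537/11, Q* = 93.5.
New equilibrium: 362 - 5.5P = -33 + 5.5P, so 395 = 11P and P' = 395/11; Q' = 362 − 5.5(395/11) = 164.5.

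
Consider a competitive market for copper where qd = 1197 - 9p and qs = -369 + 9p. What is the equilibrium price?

p* = 87

Set qd = qs: 1197 - 9p = -369 + 9p.
1566 = 18p, so p* = 87.
q* = 1197 − 9(87) = 414.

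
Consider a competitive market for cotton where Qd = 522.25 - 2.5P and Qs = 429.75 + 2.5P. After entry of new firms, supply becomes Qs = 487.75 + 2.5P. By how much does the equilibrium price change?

ΔP = -11.6

Original equilibrium: P* = 18.5, Q* = 476.
New equilibrium: 522.25 - 2.5P = 487.75 + 2.5P, so 34.5 = 5P and P' = 6.9; Q' = 522.25 − 2.5(6.9) = 505.
Change in price: 6.9 − 18.5 = -11.6.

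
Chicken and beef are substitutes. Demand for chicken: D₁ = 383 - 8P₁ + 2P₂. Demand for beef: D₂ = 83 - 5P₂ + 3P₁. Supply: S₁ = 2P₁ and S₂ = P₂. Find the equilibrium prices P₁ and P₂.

Market 1: 383 - 8P₁ + 2P₂ = 2P₁ → 10P₁ - 2P₂ = 383.
Market 2: 6P₂ - 3P₁ = 83.
Eliminating P₂: 6×(1) + 2×(2) gives 54P₁ = 2464, so P₁ = 1232/27.
Back-substitute into (2): P₂ = (83 + 3×1232/27) / 6 = 1979/54.

P₁ = 1232/27, P₂ = 1979/54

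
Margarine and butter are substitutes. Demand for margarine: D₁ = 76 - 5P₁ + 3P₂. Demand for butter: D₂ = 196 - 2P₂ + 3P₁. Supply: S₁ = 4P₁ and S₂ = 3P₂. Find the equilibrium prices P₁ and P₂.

P₁ = 242/9, P₂ = 166/3

Market 1: 76 - 5P₁ + 3P₂ = 4P₁ → 9P₁ - 3P₂ = 76.
Market 2: 5P₂ - 3P₁ = 196.
Eliminating P₂: 5×(1) + 3×(2) gives 36P₁ = 968, so P₁ = 242/9.
Back-substitute into (2): P₂ = (196 + 3×242/9) / 5 = 166/3.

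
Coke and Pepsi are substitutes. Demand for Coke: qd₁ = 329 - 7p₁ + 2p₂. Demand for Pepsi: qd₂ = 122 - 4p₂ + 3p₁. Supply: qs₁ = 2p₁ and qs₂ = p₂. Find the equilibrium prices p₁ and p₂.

Market 1: 329 - 7p₁ + 2p₂ = 2p₁ → 9p₁ - 2p₂ = 329.
Market 2: 5p₂ - 3p₁ = 122.
Eliminating p₂: 5×(1) + 2×(2) gives 39p₁ = 1889, so p₁ = 1889/39.
Back-substitute into (2): p₂ = (122 + 3×1889/39) / 5 = 695/13.

p₁ = 1889/39, p₂ = 695/13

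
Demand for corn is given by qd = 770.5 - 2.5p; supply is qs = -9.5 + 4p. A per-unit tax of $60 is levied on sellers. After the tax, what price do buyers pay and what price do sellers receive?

Pre-tax equilibrium: p* = 120, q* = 470.5.
Tax on sellers shifts supply to qs = -9.5 + 4(p − 60) = -249.5 + 4p.
770.5 - 2.5p = -249.5 + 4p gives buyer price pb = 2040/13; sellers receive ps = 2040/13 − 60 = 1260/13.
New quantity: q = 770.5 − 2.5(2040/13) = 9833/26.

Buyers pay 2040/13, sellers receive 1260/13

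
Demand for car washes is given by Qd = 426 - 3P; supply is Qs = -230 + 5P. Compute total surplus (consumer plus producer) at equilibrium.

Equilibrium: 426 - 3P = -230 + 5P gives P* = 82, Q* = 180.
Demand choke price: P = 142; supply starts at P = 46.
CS = ½(142 − 82)(180) = 5400; PS = ½(82 − 46)(180) = 3240.

Total surplus = 8640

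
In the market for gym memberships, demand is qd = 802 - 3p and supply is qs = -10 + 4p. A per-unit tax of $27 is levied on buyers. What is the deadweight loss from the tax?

Pre-tax equilibrium: p* = 116, q* = 454.
Tax on buyers shifts demand to qd = 802 − 3(p + 27) = 721 - 3p.
721 - 3p = -10 + 4p gives seller price ps = 731/7; buyers pay pb = 731/7 + 27 = 920/7.
New quantity: q = 802 − 3(920/7) = 2854/7.
DWL = ½ × 27 × (454 − 2854/7) = 4374/7.

Deadweight loss = 4374/7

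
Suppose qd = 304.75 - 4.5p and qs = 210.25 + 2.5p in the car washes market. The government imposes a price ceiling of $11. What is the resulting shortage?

Equilibrium price would be p* = 13.5, so the ceiling at 11 binds.
At p = 11: qd = 304.75 − 4.5(11) = 255.25, qs = 210.25 + 2.5(11) = 237.75.
Shortage = 255.25 − 237.75 = 17.5.

Shortage = 17.5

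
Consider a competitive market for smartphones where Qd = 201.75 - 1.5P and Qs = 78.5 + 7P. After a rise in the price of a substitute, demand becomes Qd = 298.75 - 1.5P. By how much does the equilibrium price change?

Original equilibrium: P* = 14.5, Q* = 180.
New equilibrium: 298.75 - 1.5P = 78.5 + 7P, so 220.25 = 8.5P and P' = 881/34; Q' = 298.75 − 1.5(881/34) = 4418/17.
Change in price: 881/34 − 14.5 = 194/17.

ΔP = 194/17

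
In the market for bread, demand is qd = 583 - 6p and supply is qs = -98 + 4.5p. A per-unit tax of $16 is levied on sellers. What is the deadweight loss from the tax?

Pre-tax equilibrium: p* = 454/7, q* = 1357/7.
Tax on sellers shifts supply to qs = -98 + 4.5(p − 16) = -170 + 4.5p.
583 - 6p = -170 + 4.5p gives buyer price pb = 502/7; sellers receive ps = 502/7 − 16 = 390/7.
New quantity: q = 583 − 6(502/7) = 1069/7.
DWL = ½ × 16 × (1357/7 − 1069/7) = 2304/7.

Deadweight loss = 2304/7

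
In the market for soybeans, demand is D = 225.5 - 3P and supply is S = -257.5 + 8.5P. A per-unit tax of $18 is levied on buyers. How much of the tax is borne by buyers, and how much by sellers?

Pre-tax equilibrium: P* = 42, Q* = 99.5.
Tax on buyers shifts demand to D = 225.5 − 3(P + 18) = 171.5 - 3P.
171.5 - 3P = -257.5 + 8.5P gives seller price Ps = 858/23; buyers pay Pb = 858/23 + 18 = 1272/23.
New quantity: Q = 225.5 − 3(1272/23) = 2741/46.
Buyer burden = 1272/23 − 42 = 306/23; seller burden = 42 − 858/23 = 108/23.

Buyers bear 306/23, sellers bear 108/23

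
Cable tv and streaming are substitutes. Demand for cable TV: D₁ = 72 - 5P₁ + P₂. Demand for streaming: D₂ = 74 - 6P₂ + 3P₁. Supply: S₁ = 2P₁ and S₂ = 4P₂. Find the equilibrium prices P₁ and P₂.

P₁ = 794/67, P₂ = 734/67

Market 1: 72 - 5P₁ + P₂ = 2P₁ → 7P₁ - P₂ = 72.
Market 2: 10P₂ - 3P₁ = 74.
Eliminating P₂: 10×(1) + 1×(2) gives 67P₁ = 794, so P₁ = 794/67.
Back-substitute into (2): P₂ = (74 + 3×794/67) / 10 = 734/67.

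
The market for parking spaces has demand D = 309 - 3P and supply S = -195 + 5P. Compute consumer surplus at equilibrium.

Consumer surplus = 2400

Equilibrium: 309 - 3P = -195 + 5P gives P* = 63, Q* = 120.
Demand choke price (D = 0): P = 103.
CS = ½(103 − 63)(120) = 2400.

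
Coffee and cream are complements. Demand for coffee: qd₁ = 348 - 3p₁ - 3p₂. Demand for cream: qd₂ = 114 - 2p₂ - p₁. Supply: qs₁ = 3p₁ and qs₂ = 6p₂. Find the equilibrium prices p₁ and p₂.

Market 1: 348 - 3p₁ - 3p₂ = 3p₁ → 6p₁ + 3p₂ = 348.
Market 2: 8p₂ + p₁ = 114.
Eliminating p₂: 8×(1) − 3×(2) gives 45p₁ = 2442, so p₁ = 814/15.
Back-substitute into (2): p₂ = (114 − 1×814/15) / 8 = 112/15.

p₁ = 814/15, p₂ = 112/15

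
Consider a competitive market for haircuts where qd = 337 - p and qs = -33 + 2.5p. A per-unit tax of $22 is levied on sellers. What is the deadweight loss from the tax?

Pre-tax equilibrium: p* = 740/7, q* = 1619/7.
Tax on sellers shifts supply to qs = -33 + 2.5(p − 22) = -88 + 2.5p.
337 - p = -88 + 2.5p gives buyer price pb = 850/7; sellers receive ps = 850/7 − 22 = 696/7.
New quantity: q = 337 − 1(850/7) = 1509/7.
DWL = ½ × 22 × (1619/7 − 1509/7) = 1210/7.

Deadweight loss = 1210/7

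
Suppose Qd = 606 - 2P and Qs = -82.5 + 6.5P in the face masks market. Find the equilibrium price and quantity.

P* = 81, Q* = 444

Set Qd = Qs: 606 - 2P = -82.5 + 6.5P.
688.5 = 8.5P, so P* = 81.
Q* = 606 − 2(81) = 444.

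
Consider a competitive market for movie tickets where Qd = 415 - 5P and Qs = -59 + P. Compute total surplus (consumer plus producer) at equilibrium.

Equilibrium: 415 - 5P = -59 + P gives P* = 79, Q* = 20.
Demand choke price: P = 83; supply starts at P = 59.
CS = ½(83 − 79)(20) = 40; PS = ½(79 − 59)(20) = 200.

Total surplus = 240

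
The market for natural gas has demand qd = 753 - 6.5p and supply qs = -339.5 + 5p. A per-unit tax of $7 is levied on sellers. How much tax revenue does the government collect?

Tax revenue = 37261/46

Pre-tax equilibrium: p* = 95, q* = 135.5.
Tax on sellers shifts supply to qs = -339.5 + 5(p − 7) = -374.5 + 5p.
753 - 6.5p = -374.5 + 5p gives buyer price pb = 2255/23; sellers receive ps = 2255/23 − 7 = 2094/23.
New quantity: q = 753 − 6.5(2255/23) = 5323/46.
Revenue = 7 × 5323/46 = 37261/46.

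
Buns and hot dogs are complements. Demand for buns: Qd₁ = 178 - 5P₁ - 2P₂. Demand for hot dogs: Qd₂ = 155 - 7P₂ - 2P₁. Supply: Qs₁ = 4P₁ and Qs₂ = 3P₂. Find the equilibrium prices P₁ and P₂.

P₁ = 735/43, P₂ = 1039/86

Market 1: 178 - 5P₁ - 2P₂ = 4P₁ → 9P₁ + 2P₂ = 178.
Market 2: 10P₂ + 2P₁ = 155.
Eliminating P₂: 10×(1) − 2×(2) gives 86P₁ = 1470, so P₁ = 735/43.
Back-substitute into (2): P₂ = (155 − 2×735/43) / 10 = 1039/86.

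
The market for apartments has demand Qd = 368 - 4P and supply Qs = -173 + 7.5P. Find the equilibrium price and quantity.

Set Qd = Qs: 368 - 4P = -173 + 7.5P.
541 = 11.5P, so P* = 1082/23.
Q* = 368 − 4(1082/23) = 4136/23.

P* = 1082/23, Q* = 4136/23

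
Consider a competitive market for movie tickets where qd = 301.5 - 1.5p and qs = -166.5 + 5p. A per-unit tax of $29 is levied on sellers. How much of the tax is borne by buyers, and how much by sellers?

Buyers bear 290/13, sellers bear 87/13

Pre-tax equilibrium: p* = 72, q* = 193.5.
Tax on sellers shifts supply to qs = -166.5 + 5(p − 29) = -311.5 + 5p.
301.5 - 1.5p = -311.5 + 5p gives buyer price pb = 1226/13; sellers receive ps = 1226/13 − 29 = 849/13.
New quantity: q = 301.5 − 1.5(1226/13) = 4161/26.
Buyer burden = 1226/13 − 72 = 290/13; seller burden = 72 − 849/13 = 87/13.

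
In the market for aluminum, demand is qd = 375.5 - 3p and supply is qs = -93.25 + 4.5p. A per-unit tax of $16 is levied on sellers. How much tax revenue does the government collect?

Tax revenue = 2547.2

Pre-tax equilibrium: p* = 62.5, q* = 188.
Tax on sellers shifts supply to qs = -93.25 + 4.5(p − 16) = -165.25 + 4.5p.
375.5 - 3p = -165.25 + 4.5p gives buyer price pb = 72.1; sellers receive ps = 72.1 − 16 = 56.1.
New quantity: q = 375.5 − 3(72.1) = 159.2.
Revenue = 16 × 159.2 = 2547.2.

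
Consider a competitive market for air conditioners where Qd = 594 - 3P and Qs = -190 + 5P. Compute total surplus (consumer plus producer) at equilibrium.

Equilibrium: 594 - 3P = -190 + 5P gives P* = 98, Q* = 300.
Demand choke price: P = 198; supply starts at P = 38.
CS = ½(198 − 98)(300) = 15000; PS = ½(98 − 38)(300) = 9000.

Total surplus = 24000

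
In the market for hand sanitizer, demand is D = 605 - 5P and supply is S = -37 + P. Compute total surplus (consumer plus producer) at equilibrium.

Equilibrium: 605 - 5P = -37 + P gives P* = 107, Q* = 70.
Demand choke price: P = 121; supply starts at P = 37.
CS = ½(121 − 107)(70) = 490; PS = ½(107 − 37)(70) = 2450.

Total surplus = 2940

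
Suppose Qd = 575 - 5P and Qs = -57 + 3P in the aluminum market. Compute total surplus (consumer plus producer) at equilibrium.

Equilibrium: 575 - 5P = -57 + 3P gives P* = 79, Q* = 180.
Demand choke price: P = 115; supply starts at P = 19.
CS = ½(115 − 79)(180) = 3240; PS = ½(79 − 19)(180) = 5400.

Total surplus = 8640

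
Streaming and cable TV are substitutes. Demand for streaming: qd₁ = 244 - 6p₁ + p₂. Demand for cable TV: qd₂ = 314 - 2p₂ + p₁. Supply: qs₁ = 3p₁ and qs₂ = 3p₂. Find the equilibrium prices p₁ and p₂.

Market 1: 244 - 6p₁ + p₂ = 3p₁ → 9p₁ - p₂ = 244.
Market 2: 5p₂ - p₁ = 314.
Eliminating p₂: 5×(1) + 1×(2) gives 44p₁ = 1534, so p₁ = 767/22.
Back-substitute into (2): p₂ = (314 + 1×767/22) / 5 = 1535/22.

p₁ = 767/22, p₂ = 1535/22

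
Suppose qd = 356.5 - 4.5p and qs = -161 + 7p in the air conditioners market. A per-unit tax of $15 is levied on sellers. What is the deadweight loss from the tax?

Deadweight loss = 14175/46

Pre-tax equilibrium: p* = 45, q* = 154.
Tax on sellers shifts supply to qs = -161 + 7(p − 15) = -266 + 7p.
356.5 - 4.5p = -266 + 7p gives buyer price pb = 1245/23; sellers receive ps = 1245/23 − 15 = 900/23.
New quantity: q = 356.5 − 4.5(1245/23) = 2597/23.
DWL = ½ × 15 × (154 − 2597/23) = 14175/46.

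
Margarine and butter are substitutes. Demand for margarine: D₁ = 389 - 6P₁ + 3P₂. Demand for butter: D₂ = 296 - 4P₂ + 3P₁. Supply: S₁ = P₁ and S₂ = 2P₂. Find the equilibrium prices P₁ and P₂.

P₁ = 1074/11, P₂ = 3239/33

Market 1: 389 - 6P₁ + 3P₂ = P₁ → 7P₁ - 3P₂ = 389.
Market 2: 6P₂ - 3P₁ = 296.
Eliminating P₂: 6×(1) + 3×(2) gives 33P₁ = 3222, so P₁ = 1074/11.
Back-substitute into (2): P₂ = (296 + 3×1074/11) / 6 = 3239/33.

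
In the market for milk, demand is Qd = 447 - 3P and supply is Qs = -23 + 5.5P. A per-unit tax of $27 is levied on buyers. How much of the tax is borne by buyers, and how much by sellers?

Buyers bear 297/17, sellers bear 162/17

Pre-tax equilibrium: P* = 940/17, Q* = 4779/17.
Tax on buyers shifts demand to Qd = 447 − 3(P + 27) = 366 - 3P.
366 - 3P = -23 + 5.5P gives seller price Ps = 778/17; buyers pay Pb = 778/17 + 27 = 1237/17.
New quantity: Q = 447 − 3(1237/17) = 3888/17.
Buyer burden = 1237/17 − 940/17 = 297/17; seller burden = 940/17 − 778/17 = 162/17.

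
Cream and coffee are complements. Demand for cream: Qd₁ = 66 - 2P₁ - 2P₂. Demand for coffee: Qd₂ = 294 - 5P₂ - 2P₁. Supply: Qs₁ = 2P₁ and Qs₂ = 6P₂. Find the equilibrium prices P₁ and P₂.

Market 1: 66 - 2P₁ - 2P₂ = 2P₁ → 4P₁ + 2P₂ = 66.
Market 2: 11P₂ + 2P₁ = 294.
Eliminating P₂: 11×(1) − 2×(2) gives 40P₁ = 138, so P₁ = 3.45.
Back-substitute into (2): P₂ = (294 − 2×3.45) / 11 = 26.1.

P₁ = 3.45, P₂ = 26.1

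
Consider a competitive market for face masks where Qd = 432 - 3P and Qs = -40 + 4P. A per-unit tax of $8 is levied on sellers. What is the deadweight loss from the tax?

Pre-tax equilibrium: P* = 472/7, Q* = 1608/7.
Tax on sellers shifts supply to Qs = -40 + 4(P − 8) = -72 + 4P.
432 - 3P = -72 + 4P gives buyer price Pb = 72; sellers receive Ps = 72 − 8 = 64.
New quantity: Q = 432 − 3(72) = 216.
DWL = ½ × 8 × (1608/7 − 216) = 384/7.

Deadweight loss = 384/7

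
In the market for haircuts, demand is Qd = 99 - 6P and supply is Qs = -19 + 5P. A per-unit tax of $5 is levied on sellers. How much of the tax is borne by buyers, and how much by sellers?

Buyers bear 25/11, sellers bear 30/11

Pre-tax equilibrium: P* = 118/11, Q* = 381/11.
Tax on sellers shifts supply to Qs = -19 + 5(P − 5) = -44 + 5P.
99 - 6P = -44 + 5P gives buyer price Pb = 13; sellers receive Ps = 13 − 5 = 8.
New quantity: Q = 99 − 6(13) = 21.
Buyer burden = 13 − 118/11 = 25/11; seller burden = 118/11 − 8 = 30/11.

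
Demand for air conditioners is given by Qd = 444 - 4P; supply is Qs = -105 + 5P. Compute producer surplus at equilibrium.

Producer surplus = 4000

Equilibrium: 444 - 4P = -105 + 5P gives P* = 61, Q* = 200.
Supply starts at P = 21 (where Qs = 0).
PS = ½(61 − 21)(200) = 4000.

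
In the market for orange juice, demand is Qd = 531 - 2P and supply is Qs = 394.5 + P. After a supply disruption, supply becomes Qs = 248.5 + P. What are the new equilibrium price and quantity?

Original equilibrium: P* = 45.5, Q* = 440.
New equilibrium: 531 - 2P = 248.5 + P, so 282.5 = 3P and P' = 565/6; Q' = 531 − 2(565/6) = 1028/3.

P' = 565/6, Q' = 1028/3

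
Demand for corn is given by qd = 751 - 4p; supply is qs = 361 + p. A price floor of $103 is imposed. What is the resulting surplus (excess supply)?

Surplus = 125

Equilibrium price would be p* = 78, so the floor at 103 binds.
At p = 103: qd = 339, qs = 464.
Surplus = 464 − 339 = 125.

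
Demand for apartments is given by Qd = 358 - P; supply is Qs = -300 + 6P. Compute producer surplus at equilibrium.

Equilibrium: 358 - P = -300 + 6P gives P* = 94, Q* = 264.
Supply starts at P = 50 (where Qs = 0).
PS = ½(94 − 50)(264) = 5808.

Producer surplus = 5808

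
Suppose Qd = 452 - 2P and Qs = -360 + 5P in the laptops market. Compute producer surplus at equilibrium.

Equilibrium: 452 - 2P = -360 + 5P gives P* = 116, Q* = 220.
Supply starts at P = 72 (where Qs = 0).
PS = ½(116 − 72)(220) = 4840.

Producer surplus = 4840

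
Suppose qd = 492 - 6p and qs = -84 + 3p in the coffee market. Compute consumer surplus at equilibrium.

Consumer surplus = 972

Equilibrium: 492 - 6p = -84 + 3p gives p* = 64, q* = 108.
Demand choke price (qd = 0): p = 82.
CS = ½(82 − 64)(108) = 972.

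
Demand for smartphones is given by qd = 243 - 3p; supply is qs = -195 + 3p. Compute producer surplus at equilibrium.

Equilibrium: 243 - 3p = -195 + 3p gives p* = 73, q* = 24.
Supply starts at p = 65 (where qs = 0).
PS = ½(73 − 65)(24) = 96.

Producer surplus = 96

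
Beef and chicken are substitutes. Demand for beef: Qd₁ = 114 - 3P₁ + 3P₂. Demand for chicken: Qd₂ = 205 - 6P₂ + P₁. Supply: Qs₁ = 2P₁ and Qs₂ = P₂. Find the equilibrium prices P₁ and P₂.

P₁ = 44.15625, P₂ = 35.59375

Market 1: 114 - 3P₁ + 3P₂ = 2P₁ → 5P₁ - 3P₂ = 114.
Market 2: 7P₂ - P₁ = 205.
Eliminating P₂: 7×(1) + 3×(2) gives 32P₁ = 1413, so P₁ = 44.15625.
Back-substitute into (2): P₂ = (205 + 1×44.15625) / 7 = 35.59375.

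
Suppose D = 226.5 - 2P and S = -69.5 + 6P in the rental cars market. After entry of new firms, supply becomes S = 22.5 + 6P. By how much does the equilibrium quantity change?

ΔQ = 23

Original equilibrium: P* = 37, Q* = 152.5.
New equilibrium: 226.5 - 2P = 22.5 + 6P, so 204 = 8P and P' = 25.5; Q' = 226.5 − 2(25.5) = 175.5.
Change in quantity: 175.5 − 152.5 = 23.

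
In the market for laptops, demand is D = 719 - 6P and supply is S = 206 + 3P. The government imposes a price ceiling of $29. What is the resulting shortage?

Equilibrium price would be P* = 57, so the ceiling at 29 binds.
At P = 29: D = 719 − 6(29) = 545, S = 206 + 3(29) = 293.
Shortage = 545 − 293 = 252.

Shortage = 252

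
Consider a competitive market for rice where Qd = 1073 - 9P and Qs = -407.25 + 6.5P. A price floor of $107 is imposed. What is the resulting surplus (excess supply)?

Equilibrium price would be P* = 95.5, so the floor at 107 binds.
At P = 107: Qd = 110, Qs = 288.25.
Surplus = 288.25 − 110 = 178.25.

Surplus = 178.25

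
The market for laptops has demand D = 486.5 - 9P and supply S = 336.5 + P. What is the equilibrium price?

P* = 15

Set D = S: 486.5 - 9P = 336.5 + P.
150 = 10P, so P* = 15.
Q* = 486.5 − 9(15) = 351.5.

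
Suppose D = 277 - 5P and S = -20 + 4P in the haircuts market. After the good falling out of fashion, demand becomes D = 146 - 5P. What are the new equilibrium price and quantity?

Original equilibrium: P* = 33, Q* = 112.
New equilibrium: 146 - 5P = -20 + 4P, so 166 = 9P and P' = 166/9; Q' = 146 − 5(166/9) = 484/9.

P' = 166/9, Q' = 484/9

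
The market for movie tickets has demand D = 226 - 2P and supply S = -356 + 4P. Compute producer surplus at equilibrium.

Equilibrium: 226 - 2P = -356 + 4P gives P* = 97, Q* = 32.
Supply starts at P = 89 (where S = 0).
PS = ½(97 − 89)(32) = 128.

Producer surplus = 128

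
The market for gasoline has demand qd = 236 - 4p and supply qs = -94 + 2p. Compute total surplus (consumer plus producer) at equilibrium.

Total surplus = 96

Equilibrium: 236 - 4p = -94 + 2p gives p* = 55, q* = 16.
Demand choke price: p = 59; supply starts at p = 47.
CS = ½(59 − 55)(16) = 32; PS = ½(55 − 47)(16) = 64.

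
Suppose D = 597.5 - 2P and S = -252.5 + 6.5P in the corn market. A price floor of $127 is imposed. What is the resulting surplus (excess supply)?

Surplus = 229.5

Equilibrium price would be P* = 100, so the floor at 127 binds.
At P = 127: D = 343.5, S = 573.
Surplus = 573 − 343.5 = 229.5.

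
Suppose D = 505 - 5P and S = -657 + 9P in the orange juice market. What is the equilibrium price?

P* = 83

Set D = S: 505 - 5P = -657 + 9P.
1162 = 14P, so P* = 83.
Q* = 505 − 5(83) = 90.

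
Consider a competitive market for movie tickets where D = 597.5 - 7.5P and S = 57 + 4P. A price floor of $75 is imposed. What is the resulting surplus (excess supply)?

Surplus = 322

Equilibrium price would be P* = 47, so the floor at 75 binds.
At P = 75: D = 35, S = 357.
Surplus = 357 − 35 = 322.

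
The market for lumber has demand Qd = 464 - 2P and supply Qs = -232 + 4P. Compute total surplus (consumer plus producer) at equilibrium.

Equilibrium: 464 - 2P = -232 + 4P gives P* = 116, Q* = 232.
Demand choke price: P = 232; supply starts at P = 58.
CS = ½(232 − 116)(232) = 13456; PS = ½(116 − 58)(232) = 6728.

Total surplus = 20184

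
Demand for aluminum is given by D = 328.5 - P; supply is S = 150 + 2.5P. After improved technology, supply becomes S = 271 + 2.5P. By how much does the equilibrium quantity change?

ΔQ = 242/7

Original equilibrium: P* = 51, Q* = 277.5.
New equilibrium: 328.5 - P = 271 + 2.5P, so 57.5 = 3.5P and P' = 115/7; Q' = 328.5 − 1(115/7) = 4369/14.
Change in quantity: 4369/14 − 277.5 = 242/7.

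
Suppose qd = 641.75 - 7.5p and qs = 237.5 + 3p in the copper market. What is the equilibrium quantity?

q* = 353

Set qd = qs: 641.75 - 7.5p = 237.5 + 3p.
404.25 = 10.5p, so p* = 38.5.
q* = 641.75 − 7.5(38.5) = 353.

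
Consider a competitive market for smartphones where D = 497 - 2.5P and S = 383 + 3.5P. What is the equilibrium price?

Set D = S: 497 - 2.5P = 383 + 3.5P.
114 = 6P, so P* = 19.
Q* = 497 − 2.5(19) = 449.5.

P* = 19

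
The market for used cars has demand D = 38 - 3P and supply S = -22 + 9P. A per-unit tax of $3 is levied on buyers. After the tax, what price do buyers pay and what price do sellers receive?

Buyers pay $7.25, sellers receive $4.25

Pre-tax equilibrium: P* = 5, Q* = 23.
Tax on buyers shifts demand to D = 38 − 3(P + 3) = 29 - 3P.
29 - 3P = -22 + 9P gives seller price Ps = 4.25; buyers pay Pb = 4.25 + 3 = 7.25.
New quantity: Q = 38 − 3(7.25) = 16.25.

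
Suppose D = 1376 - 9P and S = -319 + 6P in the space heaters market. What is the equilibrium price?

Set D = S: 1376 - 9P = -319 + 6P.
1695 = 15P, so P* = 113.
Q* = 1376 − 9(113) = 359.

P* = 113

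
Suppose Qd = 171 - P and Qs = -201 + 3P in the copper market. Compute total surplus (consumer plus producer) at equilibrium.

Total surplus = 4056

Equilibrium: 171 - P = -201 + 3P gives P* = 93, Q* = 78.
Demand choke price: P = 171; supply starts at P = 67.
CS = ½(171 − 93)(78) = 3042; PS = ½(93 − 67)(78) = 1014.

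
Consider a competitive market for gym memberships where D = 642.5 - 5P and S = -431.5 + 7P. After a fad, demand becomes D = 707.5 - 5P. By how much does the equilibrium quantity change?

Original equilibrium: P* = 89.5, Q* = 195.
New equilibrium: 707.5 - 5P = -431.5 + 7P, so 1139 = 12P and P' = 1139/12; Q' = 707.5 − 5(1139/12) = 2795/12.
Change in quantity: 2795/12 − 195 = 455/12.

ΔQ = 455/12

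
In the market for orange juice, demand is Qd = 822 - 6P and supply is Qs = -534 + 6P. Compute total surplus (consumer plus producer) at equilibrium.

Total surplus = 3456

Equilibrium: 822 - 6P = -534 + 6P gives P* = 113, Q* = 144.
Demand choke price: P = 137; supply starts at P = 89.
CS = ½(137 − 113)(144) = 1728; PS = ½(113 − 89)(144) = 1728.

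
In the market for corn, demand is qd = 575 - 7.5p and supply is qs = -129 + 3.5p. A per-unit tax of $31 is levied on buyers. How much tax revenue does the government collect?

Pre-tax equilibrium: p* = 64, q* = 95.
Tax on buyers shifts demand to qd = 575 − 7.5(p + 31) = 342.5 - 7.5p.
342.5 - 7.5p = -129 + 3.5p gives seller price ps = 943/22; buyers pay pb = 943/22 + 31 = 1625/22.
New quantity: q = 575 − 7.5(1625/22) = 925/44.
Revenue = 31 × 925/44 = 28675/44.

Tax revenue = 28675/44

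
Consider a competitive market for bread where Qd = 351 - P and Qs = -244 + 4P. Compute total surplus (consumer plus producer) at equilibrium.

Equilibrium: 351 - P = -244 + 4P gives P* = 119, Q* = 232.
Demand choke price: P = 351; supply starts at P = 61.
CS = ½(351 − 119)(232) = 26912; PS = ½(119 − 61)(232) = 6728.

Total surplus = 33640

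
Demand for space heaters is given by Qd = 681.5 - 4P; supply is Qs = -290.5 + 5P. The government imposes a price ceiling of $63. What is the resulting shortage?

Equilibrium price would be P* = 108, so the ceiling at 63 binds.
At P = 63: Qd = 681.5 − 4(63) = 429.5, Qs = -290.5 + 5(63) = 24.5.
Shortage = 429.5 − 24.5 = 405.

Shortage = 405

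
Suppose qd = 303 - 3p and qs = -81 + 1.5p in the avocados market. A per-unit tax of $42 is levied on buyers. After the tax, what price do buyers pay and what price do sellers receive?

Pre-tax equilibrium: p* = 256/3, q* = 47.
Tax on buyers shifts demand to qd = 303 − 3(p + 42) = 177 - 3p.
177 - 3p = -81 + 1.5p gives seller price ps = 172/3; buyers pay pb = 172/3 + 42 = 298/3.
New quantity: q = 303 − 3(298/3) = 5.

Buyers pay 298/3, sellers receive 172/3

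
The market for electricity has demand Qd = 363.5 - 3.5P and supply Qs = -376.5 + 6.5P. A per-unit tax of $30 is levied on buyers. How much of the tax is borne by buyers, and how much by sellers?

Pre-tax equilibrium: P* = 74, Q* = 104.5.
Tax on buyers shifts demand to Qd = 363.5 − 3.5(P + 30) = 258.5 - 3.5P.
258.5 - 3.5P = -376.5 + 6.5P gives seller price Ps = 63.5; buyers pay Pb = 63.5 + 30 = 93.5.
New quantity: Q = 363.5 − 3.5(93.5) = 36.25.
Buyer burden = 93.5 − 74 = 19.5; seller burden = 74 − 63.5 = 10.5.

Buyers bear $19.5, sellers bear $10.5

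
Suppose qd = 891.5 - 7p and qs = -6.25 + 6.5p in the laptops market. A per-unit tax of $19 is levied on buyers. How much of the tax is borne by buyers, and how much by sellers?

Pre-tax equilibrium: p* = 66.5, q* = 426.
Tax on buyers shifts demand to qd = 891.5 − 7(p + 19) = 758.5 - 7p.
758.5 - 7p = -6.25 + 6.5p gives seller price ps = 3059/54; buyers pay pb = 3059/54 + 19 = 4085/54.
New quantity: q = 891.5 − 7(4085/54) = 9773/27.
Buyer burden = 4085/54 − 66.5 = 247/27; seller burden = 66.5 − 3059/54 = 266/27.

Buyers bear 247/27, sellers bear 266/27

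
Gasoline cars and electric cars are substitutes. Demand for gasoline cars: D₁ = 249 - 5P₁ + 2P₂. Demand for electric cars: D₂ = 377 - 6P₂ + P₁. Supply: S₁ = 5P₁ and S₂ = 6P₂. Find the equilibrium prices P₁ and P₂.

P₁ = 1871/59, P₂ = 4019/118

Market 1: 249 - 5P₁ + 2P₂ = 5P₁ → 10P₁ - 2P₂ = 249.
Market 2: 12P₂ - P₁ = 377.
Eliminating P₂: 12×(1) + 2×(2) gives 118P₁ = 3742, so P₁ = 1871/59.
Back-substitute into (2): P₂ = (377 + 1×1871/59) / 12 = 4019/118.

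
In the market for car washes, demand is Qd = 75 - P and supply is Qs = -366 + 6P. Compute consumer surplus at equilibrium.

Consumer surplus = 72

Equilibrium: 75 - P = -366 + 6P gives P* = 63, Q* = 12.
Demand choke price (Qd = 0): P = 75.
CS = ½(75 − 63)(12) = 72.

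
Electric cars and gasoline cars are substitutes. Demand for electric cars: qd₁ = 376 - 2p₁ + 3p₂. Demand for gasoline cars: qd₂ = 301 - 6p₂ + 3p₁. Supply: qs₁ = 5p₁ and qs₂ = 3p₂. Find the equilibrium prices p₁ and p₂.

Market 1: 376 - 2p₁ + 3p₂ = 5p₁ → 7p₁ - 3p₂ = 376.
Market 2: 9p₂ - 3p₁ = 301.
Eliminating p₂: 9×(1) + 3×(2) gives 54p₁ = 4287, so p₁ = 1429/18.
Back-substitute into (2): p₂ = (301 + 3×1429/18) / 9 = 3235/54.

p₁ = 1429/18, p₂ = 3235/54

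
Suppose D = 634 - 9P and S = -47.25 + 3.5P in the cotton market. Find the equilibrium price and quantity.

Set D = S: 634 - 9P = -47.25 + 3.5P.
681.25 = 12.5P, so P* = 54.5.
Q* = 634 − 9(54.5) = 143.5.

P* = 54.5, Q* = 143.5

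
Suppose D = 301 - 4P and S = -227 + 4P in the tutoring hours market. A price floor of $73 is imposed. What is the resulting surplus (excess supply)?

Equilibrium price would be P* = 66, so the floor at 73 binds.
At P = 73: D = 9, S = 65.
Surplus = 65 − 9 = 56.

Surplus = 56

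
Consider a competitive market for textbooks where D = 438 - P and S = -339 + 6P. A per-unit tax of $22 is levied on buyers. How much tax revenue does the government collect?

Tax revenue = 47454/7

Pre-tax equilibrium: P* = 111, Q* = 327.
Tax on buyers shifts demand to D = 438 − 1(P + 22) = 416 - P.
416 - P = -339 + 6P gives seller price Ps = 755/7; buyers pay Pb = 755/7 + 22 = 909/7.
New quantity: Q = 438 − 1(909/7) = 2157/7.
Revenue = 22 × 2157/7 = 47454/7.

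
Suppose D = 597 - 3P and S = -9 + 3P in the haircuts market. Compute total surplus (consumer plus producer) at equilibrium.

Equilibrium: 597 - 3P = -9 + 3P gives P* = 101, Q* = 294.
Demand choke price: P = 199; supply starts at P = 3.
CS = ½(199 − 101)(294) = 14406; PS = ½(101 − 3)(294) = 14406.

Total surplus = 28812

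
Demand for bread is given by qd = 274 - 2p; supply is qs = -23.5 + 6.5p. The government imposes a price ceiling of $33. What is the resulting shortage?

Equilibrium price would be p* = 35, so the ceiling at 33 binds.
At p = 33: qd = 274 − 2(33) = 208, qs = -23.5 + 6.5(33) = 191.
Shortage = 208 − 191 = 17.

Shortage = 17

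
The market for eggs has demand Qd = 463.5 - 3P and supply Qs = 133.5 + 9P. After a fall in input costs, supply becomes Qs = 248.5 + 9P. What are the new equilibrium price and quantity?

P' = 215/12, Q' = 409.75

Original equilibrium: P* = 27.5, Q* = 381.
New equilibrium: 463.5 - 3P = 248.5 + 9P, so 215 = 12P and P' = 215/12; Q' = 463.5 − 3(215/12) = 409.75.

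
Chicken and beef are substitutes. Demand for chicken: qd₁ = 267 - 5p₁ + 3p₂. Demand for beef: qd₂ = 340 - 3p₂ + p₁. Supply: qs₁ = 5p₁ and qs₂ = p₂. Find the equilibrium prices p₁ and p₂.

p₁ = 2088/37, p₂ = 3667/37

Market 1: 267 - 5p₁ + 3p₂ = 5p₁ → 10p₁ - 3p₂ = 267.
Market 2: 4p₂ - p₁ = 340.
Eliminating p₂: 4×(1) + 3×(2) gives 37p₁ = 2088, so p₁ = 2088/37.
Back-substitute into (2): p₂ = (340 + 1×2088/37) / 4 = 3667/37.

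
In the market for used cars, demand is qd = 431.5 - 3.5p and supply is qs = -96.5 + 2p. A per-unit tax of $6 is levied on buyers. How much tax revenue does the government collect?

Tax revenue = 5799/11

Pre-tax equilibrium: p* = 96, q* = 95.5.
Tax on buyers shifts demand to qd = 431.5 − 3.5(p + 6) = 410.5 - 3.5p.
410.5 - 3.5p = -96.5 + 2p gives seller price ps = 1014/11; buyers pay pb = 1014/11 + 6 = 1080/11.
New quantity: q = 431.5 − 3.5(1080/11) = 1933/22.
Revenue = 6 × 1933/22 = 5799/11.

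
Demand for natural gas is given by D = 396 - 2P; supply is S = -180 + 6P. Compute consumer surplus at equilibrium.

Consumer surplus = 15876

Equilibrium: 396 - 2P = -180 + 6P gives P* = 72, Q* = 252.
Demand choke price (D = 0): P = 198.
CS = ½(198 − 72)(252) = 15876.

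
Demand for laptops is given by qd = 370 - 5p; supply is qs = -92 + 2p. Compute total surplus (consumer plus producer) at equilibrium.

Total surplus = 560

Equilibrium: 370 - 5p = -92 + 2p gives p* = 66, q* = 40.
Demand choke price: p = 74; supply starts at p = 46.
CS = ½(74 − 66)(40) = 160; PS = ½(66 − 46)(40) = 400.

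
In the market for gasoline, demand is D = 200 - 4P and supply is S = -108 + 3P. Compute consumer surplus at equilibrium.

Consumer surplus = 72

Equilibrium: 200 - 4P = -108 + 3P gives P* = 44, Q* = 24.
Demand choke price (D = 0): P = 50.
CS = ½(50 − 44)(24) = 72.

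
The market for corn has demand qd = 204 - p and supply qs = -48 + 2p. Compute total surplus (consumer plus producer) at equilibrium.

Equilibrium: 204 - p = -48 + 2p gives p* = 84, q* = 120.
Demand choke price: p = 204; supply starts at p = 24.
CS = ½(204 − 84)(120) = 7200; PS = ½(84 − 24)(120) = 3600.

Total surplus = 10800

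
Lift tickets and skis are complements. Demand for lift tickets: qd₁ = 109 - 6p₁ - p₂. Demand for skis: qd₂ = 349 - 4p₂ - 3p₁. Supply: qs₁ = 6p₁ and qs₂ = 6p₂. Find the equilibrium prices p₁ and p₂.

Market 1: 109 - 6p₁ - p₂ = 6p₁ → 12p₁ + p₂ = 109.
Market 2: 10p₂ + 3p₁ = 349.
Eliminating p₂: 10×(1) − 1×(2) gives 117p₁ = 741, so p₁ = 19/3.
Back-substitute into (2): p₂ = (349 − 3×19/3) / 10 = 33.

p₁ = 19/3, p₂ = 33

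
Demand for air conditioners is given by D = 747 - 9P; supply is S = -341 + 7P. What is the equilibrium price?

Set D = S: 747 - 9P = -341 + 7P.
1088 = 16P, so P* = 68.
Q* = 747 − 9(68) = 135.

P* = 68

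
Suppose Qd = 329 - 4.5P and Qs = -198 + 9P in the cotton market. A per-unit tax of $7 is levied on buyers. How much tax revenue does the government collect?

Pre-tax equilibrium: P* = 1054/27, Q* = 460/3.
Tax on buyers shifts demand to Qd = 329 − 4.5(P + 7) = 297.5 - 4.5P.
297.5 - 4.5P = -198 + 9P gives seller price Ps = 991/27; buyers pay Pb = 991/27 + 7 = 1180/27.
New quantity: Q = 329 − 4.5(1180/27) = 397/3.
Revenue = 7 × 397/3 = 2779/3.

Tax revenue = 2779/3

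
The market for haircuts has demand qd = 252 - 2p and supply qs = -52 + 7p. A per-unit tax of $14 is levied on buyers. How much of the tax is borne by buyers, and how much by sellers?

Pre-tax equilibrium: p* = 304/9, q* = 1660/9.
Tax on buyers shifts demand to qd = 252 − 2(p + 14) = 224 - 2p.
224 - 2p = -52 + 7p gives seller price ps = 92/3; buyers pay pb = 92/3 + 14 = 134/3.
New quantity: q = 252 − 2(134/3) = 488/3.
Buyer burden = 134/3 − 304/9 = 98/9; seller burden = 304/9 − 92/3 = 28/9.

Buyers bear 98/9, sellers bear 28/9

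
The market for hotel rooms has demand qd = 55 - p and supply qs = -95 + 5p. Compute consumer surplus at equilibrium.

Consumer surplus = 450

Equilibrium: 55 - p = -95 + 5p gives p* = 25, q* = 30.
Demand choke price (qd = 0): p = 55.
CS = ½(55 − 25)(30) = 450.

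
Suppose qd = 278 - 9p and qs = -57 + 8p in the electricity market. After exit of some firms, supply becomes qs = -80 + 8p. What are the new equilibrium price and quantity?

Original equilibrium: p* = 335/17, q* = 1711/17.
New equilibrium: 278 - 9p = -80 + 8p, so 358 = 17p and p' = 358/17; q' = 278 − 9(358/17) = 1504/17.

p' = 358/17, q' = 1504/17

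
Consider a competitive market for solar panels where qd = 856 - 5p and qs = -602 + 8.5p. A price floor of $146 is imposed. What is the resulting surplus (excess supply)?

Equilibrium price would be p* = 108, so the floor at 146 binds.
At p = 146: qd = 126, qs = 639.
Surplus = 639 − 126 = 513.

Surplus = 513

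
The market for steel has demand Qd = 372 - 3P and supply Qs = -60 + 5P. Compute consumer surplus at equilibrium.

Consumer surplus = 7350

Equilibrium: 372 - 3P = -60 + 5P gives P* = 54, Q* = 210.
Demand choke price (Qd = 0): P = 124.
CS = ½(124 − 54)(210) = 7350.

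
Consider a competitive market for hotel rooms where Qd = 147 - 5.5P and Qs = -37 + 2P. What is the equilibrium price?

Set Qd = Qs: 147 - 5.5P = -37 + 2P.
184 = 7.5P, so P* = 368/15.
Q* = 147 − 5.5(368/15) = 181/15.

P* = 368/15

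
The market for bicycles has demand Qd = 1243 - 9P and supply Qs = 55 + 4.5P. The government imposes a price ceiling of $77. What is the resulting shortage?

Shortage = 148.5

Equilibrium price would be P* = 88, so the ceiling at 77 binds.
At P = 77: Qd = 1243 − 9(77) = 550, Qs = 55 + 4.5(77) = 401.5.
Shortage = 550 − 401.5 = 148.5.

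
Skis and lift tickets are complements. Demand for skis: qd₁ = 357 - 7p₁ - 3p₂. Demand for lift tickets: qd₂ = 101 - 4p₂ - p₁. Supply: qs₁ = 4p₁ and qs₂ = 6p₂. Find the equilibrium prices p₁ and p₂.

Market 1: 357 - 7p₁ - 3p₂ = 4p₁ → 11p₁ + 3p₂ = 357.
Market 2: 10p₂ + p₁ = 101.
Eliminating p₂: 10×(1) − 3×(2) gives 107p₁ = 3267, so p₁ = 3267/107.
Back-substitute into (2): p₂ = (101 − 1×3267/107) / 10 = 754/107.

p₁ = 3267/107, p₂ = 754/107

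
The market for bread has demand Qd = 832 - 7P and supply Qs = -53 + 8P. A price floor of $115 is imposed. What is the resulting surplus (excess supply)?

Equilibrium price would be P* = 59, so the floor at 115 binds.
At P = 115: Qd = 27, Qs = 867.
Surplus = 867 − 27 = 840.

Surplus = 840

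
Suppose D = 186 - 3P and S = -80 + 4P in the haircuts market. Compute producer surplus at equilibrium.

Equilibrium: 186 - 3P = -80 + 4P gives P* = 38, Q* = 72.
Supply starts at P = 20 (where S = 0).
PS = ½(38 − 20)(72) = 648.

Producer surplus = 648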